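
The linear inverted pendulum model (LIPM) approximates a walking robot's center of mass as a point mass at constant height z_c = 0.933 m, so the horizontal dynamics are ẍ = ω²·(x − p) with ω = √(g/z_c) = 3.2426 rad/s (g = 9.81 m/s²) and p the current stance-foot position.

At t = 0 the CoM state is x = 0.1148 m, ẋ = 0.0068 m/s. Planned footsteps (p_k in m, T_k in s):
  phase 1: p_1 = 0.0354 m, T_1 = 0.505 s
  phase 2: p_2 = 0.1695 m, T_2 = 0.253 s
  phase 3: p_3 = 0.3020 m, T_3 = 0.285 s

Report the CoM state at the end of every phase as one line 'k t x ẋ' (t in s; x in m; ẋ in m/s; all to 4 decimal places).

1 0.5050 0.2525 0.6551
2 0.7580 0.4669 1.1345
3 1.0430 0.9139 2.2221

phase 1: p=0.0354, T=0.505, ωT=1.637513, cosh=2.668414, sinh=2.473951; start (x,ẋ)=(0.114800, 0.006800) → end (x,ẋ)=(0.252460, 0.655095)
phase 2: p=0.1695, T=0.253, ωT=0.820378, cosh=1.355812, sinh=0.915546; start (x,ẋ)=(0.252460, 0.655095) → end (x,ẋ)=(0.466944, 1.134473)
phase 3: p=0.3020, T=0.285, ωT=0.924141, cosh=1.458288, sinh=1.061415; start (x,ẋ)=(0.466944, 1.134473) → end (x,ẋ)=(0.913888, 2.222082)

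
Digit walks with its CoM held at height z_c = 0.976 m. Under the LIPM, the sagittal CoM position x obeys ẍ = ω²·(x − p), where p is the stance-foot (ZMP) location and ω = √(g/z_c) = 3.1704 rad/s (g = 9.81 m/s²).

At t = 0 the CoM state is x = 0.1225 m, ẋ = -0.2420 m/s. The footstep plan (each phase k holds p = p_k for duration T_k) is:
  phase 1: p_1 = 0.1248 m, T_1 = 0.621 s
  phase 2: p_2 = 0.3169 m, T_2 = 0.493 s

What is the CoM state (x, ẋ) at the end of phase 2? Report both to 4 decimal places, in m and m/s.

phase 1: p=0.1248, T=0.621, ωT=1.968818, cosh=3.650915, sinh=3.511293; start (x,ẋ)=(0.122500, -0.242000) → end (x,ẋ)=(-0.151618, -0.909126)
phase 2: p=0.3169, T=0.493, ωT=1.563007, cosh=2.491329, sinh=2.281824; start (x,ẋ)=(-0.151618, -0.909126) → end (x,ẋ)=(-1.504655, -5.654328)

x = -1.5047, ẋ = -5.6543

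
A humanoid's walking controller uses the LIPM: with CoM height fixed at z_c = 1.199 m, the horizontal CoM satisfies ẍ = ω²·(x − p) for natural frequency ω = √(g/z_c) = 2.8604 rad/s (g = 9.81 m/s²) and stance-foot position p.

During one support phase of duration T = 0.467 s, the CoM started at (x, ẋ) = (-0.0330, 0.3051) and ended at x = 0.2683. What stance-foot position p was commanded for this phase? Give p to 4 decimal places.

p = -0.1419

ωT = 2.8604·0.467 = 1.335807; cosh(ωT) = 2.033004, sinh(ωT) = 1.770059
x(T) = p + (x₀−p)·cosh(ωT) + (ẋ₀/ω)·sinh(ωT) ⇒ p·(1 − cosh) = x(T) − x₀·cosh − (ẋ₀/ω)·sinh
numerator   = 0.2683 − (-0.0330)·2.033004 − (0.3051/2.8604)·1.770059 = 0.146589
denominator = 1 − 2.033004 = -1.033004
p = 0.146589 / -1.033004 = -0.1419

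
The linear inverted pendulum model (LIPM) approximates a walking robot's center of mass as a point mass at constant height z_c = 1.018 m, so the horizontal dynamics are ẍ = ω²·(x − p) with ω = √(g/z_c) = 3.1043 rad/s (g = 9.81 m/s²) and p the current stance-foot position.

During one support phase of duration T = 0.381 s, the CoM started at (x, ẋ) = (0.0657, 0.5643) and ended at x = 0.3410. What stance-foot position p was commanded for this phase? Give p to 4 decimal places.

p = 0.0574

ωT = 3.1043·0.381 = 1.182738; cosh(ωT) = 1.784868, sinh(ωT) = 1.478430
x(T) = p + (x₀−p)·cosh(ωT) + (ẋ₀/ω)·sinh(ωT) ⇒ p·(1 − cosh) = x(T) − x₀·cosh − (ẋ₀/ω)·sinh
numerator   = 0.3410 − (0.0657)·1.784868 − (0.5643/3.1043)·1.478430 = -0.045015
denominator = 1 − 1.784868 = -0.784868
p = -0.045015 / -0.784868 = 0.0574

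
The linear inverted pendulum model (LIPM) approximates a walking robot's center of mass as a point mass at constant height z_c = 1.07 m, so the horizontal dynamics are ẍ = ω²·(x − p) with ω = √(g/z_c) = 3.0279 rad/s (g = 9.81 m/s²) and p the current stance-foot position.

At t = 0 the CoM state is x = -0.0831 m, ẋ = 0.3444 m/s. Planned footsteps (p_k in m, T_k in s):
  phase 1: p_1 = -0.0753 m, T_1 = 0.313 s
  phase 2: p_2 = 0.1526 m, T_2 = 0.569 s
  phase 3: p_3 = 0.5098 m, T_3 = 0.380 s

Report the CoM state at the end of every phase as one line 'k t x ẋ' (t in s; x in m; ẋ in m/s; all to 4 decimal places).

phase 1: p=-0.0753, T=0.313, ωT=0.947733, cosh=1.483736, sinh=1.096117; start (x,ẋ)=(-0.083100, 0.344400) → end (x,ẋ)=(0.037802, 0.485111)
phase 2: p=0.1526, T=0.569, ωT=1.722875, cosh=2.889580, sinh=2.711028; start (x,ẋ)=(0.037802, 0.485111) → end (x,ẋ)=(0.255225, 0.459420)
phase 3: p=0.5098, T=0.380, ωT=1.150602, cosh=1.738270, sinh=1.421824; start (x,ẋ)=(0.255225, 0.459420) → end (x,ẋ)=(0.283011, -0.297386)

1 0.3130 0.0378 0.4851
2 0.8820 0.2552 0.4594
3 1.2620 0.2830 -0.2974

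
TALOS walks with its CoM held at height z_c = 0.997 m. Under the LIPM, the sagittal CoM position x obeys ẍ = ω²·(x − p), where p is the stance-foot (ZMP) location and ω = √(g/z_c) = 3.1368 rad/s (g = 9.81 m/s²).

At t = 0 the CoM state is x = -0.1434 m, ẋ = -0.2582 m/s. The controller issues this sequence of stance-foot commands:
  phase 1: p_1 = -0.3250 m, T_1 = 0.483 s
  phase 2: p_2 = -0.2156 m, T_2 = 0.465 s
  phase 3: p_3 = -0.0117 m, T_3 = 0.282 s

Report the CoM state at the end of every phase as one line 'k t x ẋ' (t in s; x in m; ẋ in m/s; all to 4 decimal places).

phase 1: p=-0.3250, T=0.483, ωT=1.515074, cosh=2.384776, sinh=2.164984; start (x,ẋ)=(-0.143400, -0.258200) → end (x,ẋ)=(-0.070131, 0.617519)
phase 2: p=-0.2156, T=0.465, ωT=1.458612, cosh=2.266273, sinh=2.033714; start (x,ẋ)=(-0.070131, 0.617519) → end (x,ẋ)=(0.514434, 2.327461)
phase 3: p=-0.0117, T=0.282, ωT=0.884578, cosh=1.417425, sinh=1.004536; start (x,ẋ)=(0.514434, 2.327461) → end (x,ẋ)=(1.479407, 4.956864)

1 0.4830 -0.0701 0.6175
2 0.9480 0.5144 2.3275
3 1.2300 1.4794 4.9569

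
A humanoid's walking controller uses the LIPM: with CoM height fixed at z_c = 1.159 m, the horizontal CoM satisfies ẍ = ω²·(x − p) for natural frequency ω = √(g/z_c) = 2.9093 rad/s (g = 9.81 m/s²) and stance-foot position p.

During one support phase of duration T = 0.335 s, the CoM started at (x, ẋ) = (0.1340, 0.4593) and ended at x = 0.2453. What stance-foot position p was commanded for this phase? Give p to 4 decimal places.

ωT = 2.9093·0.335 = 0.974616; cosh(ωT) = 1.513743, sinh(ωT) = 1.136405
x(T) = p + (x₀−p)·cosh(ωT) + (ẋ₀/ω)·sinh(ωT) ⇒ p·(1 − cosh) = x(T) − x₀·cosh − (ẋ₀/ω)·sinh
numerator   = 0.2453 − (0.1340)·1.513743 − (0.4593/2.9093)·1.136405 = -0.136949
denominator = 1 − 1.513743 = -0.513743
p = -0.136949 / -0.513743 = 0.2666

p = 0.2666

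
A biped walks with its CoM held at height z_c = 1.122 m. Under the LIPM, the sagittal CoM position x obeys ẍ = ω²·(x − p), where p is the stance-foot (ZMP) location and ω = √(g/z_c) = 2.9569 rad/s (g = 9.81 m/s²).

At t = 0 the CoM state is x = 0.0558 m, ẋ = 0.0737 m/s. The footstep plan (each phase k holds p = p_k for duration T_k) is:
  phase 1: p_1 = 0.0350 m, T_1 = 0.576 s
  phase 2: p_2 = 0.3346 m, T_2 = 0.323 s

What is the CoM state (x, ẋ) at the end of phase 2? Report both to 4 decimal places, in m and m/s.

phase 1: p=0.0350, T=0.576, ωT=1.703174, cosh=2.836728, sinh=2.654623; start (x,ẋ)=(0.055800, 0.073700) → end (x,ẋ)=(0.160170, 0.372336)
phase 2: p=0.3346, T=0.323, ωT=0.955079, cosh=1.491828, sinh=1.107047; start (x,ẋ)=(0.160170, 0.372336) → end (x,ẋ)=(0.213780, -0.015524)

x = 0.2138, ẋ = -0.0155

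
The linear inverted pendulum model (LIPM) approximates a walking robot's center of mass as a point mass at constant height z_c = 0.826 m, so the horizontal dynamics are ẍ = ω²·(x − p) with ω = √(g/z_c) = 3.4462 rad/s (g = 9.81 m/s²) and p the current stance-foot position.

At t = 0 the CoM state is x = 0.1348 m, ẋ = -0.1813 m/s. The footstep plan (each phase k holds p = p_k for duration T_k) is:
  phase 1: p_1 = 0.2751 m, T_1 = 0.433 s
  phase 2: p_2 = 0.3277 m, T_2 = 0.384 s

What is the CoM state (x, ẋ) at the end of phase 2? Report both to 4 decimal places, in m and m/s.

phase 1: p=0.2751, T=0.433, ωT=1.492205, cosh=2.335882, sinh=2.111006; start (x,ẋ)=(0.134800, -0.181300) → end (x,ẋ)=(-0.163682, -1.444171)
phase 2: p=0.3277, T=0.384, ωT=1.323341, cosh=2.011096, sinh=1.744852; start (x,ẋ)=(-0.163682, -1.444171) → end (x,ẋ)=(-1.391716, -5.859097)

x = -1.3917, ẋ = -5.8591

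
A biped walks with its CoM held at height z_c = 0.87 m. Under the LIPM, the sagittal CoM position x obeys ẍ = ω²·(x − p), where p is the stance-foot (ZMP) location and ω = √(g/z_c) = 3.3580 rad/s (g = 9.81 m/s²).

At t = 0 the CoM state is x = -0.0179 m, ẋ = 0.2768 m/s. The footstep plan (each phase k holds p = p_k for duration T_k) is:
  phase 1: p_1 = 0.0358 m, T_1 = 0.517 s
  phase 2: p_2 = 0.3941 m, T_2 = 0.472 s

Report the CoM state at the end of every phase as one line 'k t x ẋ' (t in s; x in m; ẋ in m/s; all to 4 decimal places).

1 0.5170 0.1053 0.3140
2 0.9890 -0.1214 -1.4680

phase 1: p=0.0358, T=0.517, ωT=1.736086, cosh=2.925648, sinh=2.749439; start (x,ẋ)=(-0.017900, 0.276800) → end (x,ẋ)=(0.105329, 0.314028)
phase 2: p=0.3941, T=0.472, ωT=1.584976, cosh=2.542063, sinh=2.337111; start (x,ẋ)=(0.105329, 0.314028) → end (x,ẋ)=(-0.121416, -1.468001)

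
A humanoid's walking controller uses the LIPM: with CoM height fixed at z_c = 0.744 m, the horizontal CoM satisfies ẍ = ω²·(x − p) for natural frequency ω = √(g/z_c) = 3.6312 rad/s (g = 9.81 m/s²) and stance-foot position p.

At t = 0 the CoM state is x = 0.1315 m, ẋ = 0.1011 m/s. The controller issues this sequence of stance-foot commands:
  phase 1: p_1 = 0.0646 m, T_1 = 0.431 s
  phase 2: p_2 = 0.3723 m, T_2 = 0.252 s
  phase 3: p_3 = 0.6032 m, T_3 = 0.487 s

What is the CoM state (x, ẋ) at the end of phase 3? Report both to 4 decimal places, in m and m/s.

x = 0.9609, ẋ = 1.5162

phase 1: p=0.0646, T=0.431, ωT=1.565047, cosh=2.495989, sinh=2.286911; start (x,ẋ)=(0.131500, 0.101100) → end (x,ẋ)=(0.295254, 0.807898)
phase 2: p=0.3723, T=0.252, ωT=0.915062, cosh=1.448711, sinh=1.048220; start (x,ẋ)=(0.295254, 0.807898) → end (x,ẋ)=(0.493899, 0.877151)
phase 3: p=0.6032, T=0.487, ωT=1.768394, cosh=3.016021, sinh=2.845414; start (x,ẋ)=(0.493899, 0.877151) → end (x,ẋ)=(0.960881, 1.516173)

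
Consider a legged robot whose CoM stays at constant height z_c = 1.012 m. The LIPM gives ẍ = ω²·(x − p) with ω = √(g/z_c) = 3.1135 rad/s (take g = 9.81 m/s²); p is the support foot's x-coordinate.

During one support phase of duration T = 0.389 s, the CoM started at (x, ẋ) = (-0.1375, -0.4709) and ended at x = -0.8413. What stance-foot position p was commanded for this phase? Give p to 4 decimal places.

ωT = 3.1135·0.389 = 1.211152; cosh(ωT) = 1.827601, sinh(ωT) = 1.529747
x(T) = p + (x₀−p)·cosh(ωT) + (ẋ₀/ω)·sinh(ωT) ⇒ p·(1 − cosh) = x(T) − x₀·cosh − (ẋ₀/ω)·sinh
numerator   = -0.8413 − (-0.1375)·1.827601 − (-0.4709/3.1135)·1.529747 = -0.358639
denominator = 1 − 1.827601 = -0.827601
p = -0.358639 / -0.827601 = 0.4333

p = 0.4333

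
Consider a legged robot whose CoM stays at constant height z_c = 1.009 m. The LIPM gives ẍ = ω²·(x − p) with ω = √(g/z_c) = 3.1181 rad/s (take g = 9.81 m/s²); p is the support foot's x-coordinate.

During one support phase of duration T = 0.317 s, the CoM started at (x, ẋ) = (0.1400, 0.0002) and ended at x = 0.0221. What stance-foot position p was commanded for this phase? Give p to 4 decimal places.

ωT = 3.1181·0.317 = 0.988438; cosh(ωT) = 1.529595, sinh(ωT) = 1.157438
x(T) = p + (x₀−p)·cosh(ωT) + (ẋ₀/ω)·sinh(ωT) ⇒ p·(1 − cosh) = x(T) − x₀·cosh − (ẋ₀/ω)·sinh
numerator   = 0.0221 − (0.1400)·1.529595 − (0.0002/3.1181)·1.157438 = -0.192118
denominator = 1 − 1.529595 = -0.529595
p = -0.192118 / -0.529595 = 0.3628

p = 0.3628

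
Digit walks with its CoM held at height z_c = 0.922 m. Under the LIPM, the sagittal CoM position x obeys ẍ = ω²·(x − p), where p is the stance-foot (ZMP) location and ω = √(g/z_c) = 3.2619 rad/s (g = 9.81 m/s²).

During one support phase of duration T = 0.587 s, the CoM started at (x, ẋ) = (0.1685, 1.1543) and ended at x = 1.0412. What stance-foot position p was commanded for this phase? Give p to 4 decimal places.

ωT = 3.2619·0.587 = 1.914735; cosh(ωT) = 3.466262, sinh(ωT) = 3.318881
x(T) = p + (x₀−p)·cosh(ωT) + (ẋ₀/ω)·sinh(ωT) ⇒ p·(1 − cosh) = x(T) − x₀·cosh − (ẋ₀/ω)·sinh
numerator   = 1.0412 − (0.1685)·3.466262 − (1.1543/3.2619)·3.318881 = -0.717329
denominator = 1 − 3.466262 = -2.466262
p = -0.717329 / -2.466262 = 0.2909

p = 0.2909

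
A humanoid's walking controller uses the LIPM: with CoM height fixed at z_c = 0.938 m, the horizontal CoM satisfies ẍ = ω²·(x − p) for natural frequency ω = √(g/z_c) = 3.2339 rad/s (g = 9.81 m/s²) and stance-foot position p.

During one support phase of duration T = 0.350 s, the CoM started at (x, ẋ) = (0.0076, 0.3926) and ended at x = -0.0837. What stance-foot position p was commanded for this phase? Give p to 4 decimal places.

ωT = 3.2339·0.350 = 1.131865; cosh(ωT) = 1.711933, sinh(ωT) = 1.389502
x(T) = p + (x₀−p)·cosh(ωT) + (ẋ₀/ω)·sinh(ωT) ⇒ p·(1 − cosh) = x(T) − x₀·cosh − (ẋ₀/ω)·sinh
numerator   = -0.0837 − (0.0076)·1.711933 − (0.3926/3.2339)·1.389502 = -0.265398
denominator = 1 − 1.711933 = -0.711933
p = -0.265398 / -0.711933 = 0.3728

p = 0.3728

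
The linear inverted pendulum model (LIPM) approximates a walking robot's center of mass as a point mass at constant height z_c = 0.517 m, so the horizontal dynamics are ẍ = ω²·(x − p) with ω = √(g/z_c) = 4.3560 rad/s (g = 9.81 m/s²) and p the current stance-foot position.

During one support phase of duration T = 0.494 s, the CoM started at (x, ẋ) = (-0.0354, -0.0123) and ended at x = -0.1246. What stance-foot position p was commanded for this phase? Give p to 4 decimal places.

ωT = 4.3560·0.494 = 2.151864; cosh(ωT) = 4.358571, sinh(ωT) = 4.242304
x(T) = p + (x₀−p)·cosh(ωT) + (ẋ₀/ω)·sinh(ωT) ⇒ p·(1 − cosh) = x(T) − x₀·cosh − (ẋ₀/ω)·sinh
numerator   = -0.1246 − (-0.0354)·4.358571 − (-0.0123/4.3560)·4.242304 = 0.041672
denominator = 1 − 4.358571 = -3.358571
p = 0.041672 / -3.358571 = -0.0124

p = -0.0124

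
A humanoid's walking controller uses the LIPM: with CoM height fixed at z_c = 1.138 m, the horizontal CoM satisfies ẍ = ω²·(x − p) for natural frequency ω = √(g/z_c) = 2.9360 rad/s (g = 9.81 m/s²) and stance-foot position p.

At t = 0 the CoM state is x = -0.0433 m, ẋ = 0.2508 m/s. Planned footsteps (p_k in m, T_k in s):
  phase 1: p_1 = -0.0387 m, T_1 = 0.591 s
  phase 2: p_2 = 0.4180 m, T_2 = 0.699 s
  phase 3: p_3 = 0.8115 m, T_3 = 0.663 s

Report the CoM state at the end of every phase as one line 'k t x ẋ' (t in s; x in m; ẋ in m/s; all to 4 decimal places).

phase 1: p=-0.0387, T=0.591, ωT=1.735176, cosh=2.923147, sinh=2.746778; start (x,ẋ)=(-0.043300, 0.250800) → end (x,ẋ)=(0.182490, 0.696028)
phase 2: p=0.4180, T=0.699, ωT=2.052264, cosh=3.956976, sinh=3.828532; start (x,ẋ)=(0.182490, 0.696028) → end (x,ẋ)=(0.393710, 0.106898)
phase 3: p=0.8115, T=0.663, ωT=1.946568, cosh=3.573685, sinh=3.430922; start (x,ẋ)=(0.393710, 0.106898) → end (x,ẋ)=(-0.556632, -3.826455)

1 0.5910 0.1825 0.6960
2 1.2900 0.3937 0.1069
3 1.9530 -0.5566 -3.8265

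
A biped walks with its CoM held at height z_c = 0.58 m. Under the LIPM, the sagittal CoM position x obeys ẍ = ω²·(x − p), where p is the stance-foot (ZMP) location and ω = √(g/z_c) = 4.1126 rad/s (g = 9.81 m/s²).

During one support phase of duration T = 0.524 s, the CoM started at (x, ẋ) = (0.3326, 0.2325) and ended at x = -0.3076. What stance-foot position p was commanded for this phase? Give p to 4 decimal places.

p = 0.5938

ωT = 4.1126·0.524 = 2.155002; cosh(ωT) = 4.371907, sinh(ωT) = 4.256004
x(T) = p + (x₀−p)·cosh(ωT) + (ẋ₀/ω)·sinh(ωT) ⇒ p·(1 − cosh) = x(T) − x₀·cosh − (ẋ₀/ω)·sinh
numerator   = -0.3076 − (0.3326)·4.371907 − (0.2325/4.1126)·4.256004 = -2.002303
denominator = 1 − 4.371907 = -3.371907
p = -2.002303 / -3.371907 = 0.5938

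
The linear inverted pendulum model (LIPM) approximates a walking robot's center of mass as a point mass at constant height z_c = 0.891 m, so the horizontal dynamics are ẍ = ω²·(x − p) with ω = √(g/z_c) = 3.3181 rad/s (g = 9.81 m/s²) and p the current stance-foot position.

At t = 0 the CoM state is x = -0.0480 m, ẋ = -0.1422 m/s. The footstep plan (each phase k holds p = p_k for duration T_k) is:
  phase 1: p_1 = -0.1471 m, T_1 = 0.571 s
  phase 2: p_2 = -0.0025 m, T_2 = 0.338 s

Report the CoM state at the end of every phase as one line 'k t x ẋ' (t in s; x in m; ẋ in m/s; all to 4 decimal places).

phase 1: p=-0.1471, T=0.571, ωT=1.894635, cosh=3.400247, sinh=3.249874; start (x,ẋ)=(-0.048000, -0.142200) → end (x,ẋ)=(0.050588, 0.585120)
phase 2: p=-0.0025, T=0.338, ωT=1.121518, cosh=1.697647, sinh=1.371862; start (x,ẋ)=(0.050588, 0.585120) → end (x,ẋ)=(0.329542, 1.234985)

1 0.5710 0.0506 0.5851
2 0.9090 0.3295 1.2350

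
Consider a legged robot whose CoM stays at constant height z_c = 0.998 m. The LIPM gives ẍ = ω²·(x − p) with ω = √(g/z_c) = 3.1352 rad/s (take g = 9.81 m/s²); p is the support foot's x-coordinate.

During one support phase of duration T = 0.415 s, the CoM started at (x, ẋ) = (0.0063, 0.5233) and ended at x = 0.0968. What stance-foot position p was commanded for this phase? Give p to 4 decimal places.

ωT = 3.1352·0.415 = 1.301108; cosh(ωT) = 1.972797, sinh(ωT) = 1.700567
x(T) = p + (x₀−p)·cosh(ωT) + (ẋ₀/ω)·sinh(ωT) ⇒ p·(1 − cosh) = x(T) − x₀·cosh − (ẋ₀/ω)·sinh
numerator   = 0.0968 − (0.0063)·1.972797 − (0.5233/3.1352)·1.700567 = -0.199472
denominator = 1 − 1.972797 = -0.972797
p = -0.199472 / -0.972797 = 0.2051

p = 0.2051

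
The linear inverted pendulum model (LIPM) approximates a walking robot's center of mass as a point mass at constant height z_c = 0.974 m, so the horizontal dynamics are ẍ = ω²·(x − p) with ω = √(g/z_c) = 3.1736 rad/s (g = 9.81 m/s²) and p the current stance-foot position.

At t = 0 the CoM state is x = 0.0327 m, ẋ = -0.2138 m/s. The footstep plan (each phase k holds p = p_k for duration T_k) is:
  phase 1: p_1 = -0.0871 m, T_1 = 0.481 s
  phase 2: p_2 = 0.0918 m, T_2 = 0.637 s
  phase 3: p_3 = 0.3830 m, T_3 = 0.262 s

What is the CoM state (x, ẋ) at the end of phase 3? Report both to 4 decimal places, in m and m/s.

phase 1: p=-0.0871, T=0.481, ωT=1.526502, cosh=2.409672, sinh=2.192377; start (x,ẋ)=(0.032700, -0.213800) → end (x,ẋ)=(0.053882, 0.318348)
phase 2: p=0.0918, T=0.637, ωT=2.021583, cosh=3.841357, sinh=3.708912; start (x,ẋ)=(0.053882, 0.318348) → end (x,ẋ)=(0.318189, 0.776570)
phase 3: p=0.3830, T=0.262, ωT=0.831483, cosh=1.366063, sinh=0.930660; start (x,ẋ)=(0.318189, 0.776570) → end (x,ẋ)=(0.522194, 0.869423)

x = 0.5222, ẋ = 0.8694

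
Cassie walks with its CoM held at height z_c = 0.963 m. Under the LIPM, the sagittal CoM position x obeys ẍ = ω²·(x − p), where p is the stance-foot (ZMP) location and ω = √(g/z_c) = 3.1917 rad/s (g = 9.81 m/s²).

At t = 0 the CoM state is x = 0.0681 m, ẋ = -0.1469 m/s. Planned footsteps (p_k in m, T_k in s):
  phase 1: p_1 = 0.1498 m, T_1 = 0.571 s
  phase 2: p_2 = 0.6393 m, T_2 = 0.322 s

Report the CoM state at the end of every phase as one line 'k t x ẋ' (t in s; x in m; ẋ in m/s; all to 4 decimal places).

1 0.5710 -0.2482 -1.2519
2 0.8930 -1.2376 -5.4248

phase 1: p=0.1498, T=0.571, ωT=1.822461, cosh=3.174346, sinh=3.012718; start (x,ẋ)=(0.068100, -0.146900) → end (x,ẋ)=(-0.248206, -1.251914)
phase 2: p=0.6393, T=0.322, ωT=1.027727, cosh=1.576263, sinh=1.218444; start (x,ẋ)=(-0.248206, -1.251914) → end (x,ẋ)=(-1.237567, -5.424776)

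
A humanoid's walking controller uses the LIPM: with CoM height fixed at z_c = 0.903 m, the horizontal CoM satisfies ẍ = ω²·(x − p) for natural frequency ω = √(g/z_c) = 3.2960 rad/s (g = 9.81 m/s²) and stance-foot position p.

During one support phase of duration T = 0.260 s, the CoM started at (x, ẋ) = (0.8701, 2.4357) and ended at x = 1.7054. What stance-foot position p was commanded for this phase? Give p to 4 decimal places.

p = 0.5585

ωT = 3.2960·0.260 = 0.856960; cosh(ωT) = 1.390219, sinh(ωT) = 0.965769
x(T) = p + (x₀−p)·cosh(ωT) + (ẋ₀/ω)·sinh(ωT) ⇒ p·(1 − cosh) = x(T) − x₀·cosh − (ẋ₀/ω)·sinh
numerator   = 1.7054 − (0.8701)·1.390219 − (2.4357/3.2960)·0.965769 = -0.217920
denominator = 1 − 1.390219 = -0.390219
p = -0.217920 / -0.390219 = 0.5585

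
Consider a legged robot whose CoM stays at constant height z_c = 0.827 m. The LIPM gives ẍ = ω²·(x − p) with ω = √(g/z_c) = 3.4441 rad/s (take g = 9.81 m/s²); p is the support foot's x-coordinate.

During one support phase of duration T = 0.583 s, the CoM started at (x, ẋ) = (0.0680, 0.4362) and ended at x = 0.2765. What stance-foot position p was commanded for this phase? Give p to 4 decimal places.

p = 0.1592

ωT = 3.4441·0.583 = 2.007910; cosh(ωT) = 3.791003, sinh(ωT) = 3.656734
x(T) = p + (x₀−p)·cosh(ωT) + (ẋ₀/ω)·sinh(ωT) ⇒ p·(1 − cosh) = x(T) − x₀·cosh − (ẋ₀/ω)·sinh
numerator   = 0.2765 − (0.0680)·3.791003 − (0.4362/3.4441)·3.656734 = -0.444419
denominator = 1 − 3.791003 = -2.791003
p = -0.444419 / -2.791003 = 0.1592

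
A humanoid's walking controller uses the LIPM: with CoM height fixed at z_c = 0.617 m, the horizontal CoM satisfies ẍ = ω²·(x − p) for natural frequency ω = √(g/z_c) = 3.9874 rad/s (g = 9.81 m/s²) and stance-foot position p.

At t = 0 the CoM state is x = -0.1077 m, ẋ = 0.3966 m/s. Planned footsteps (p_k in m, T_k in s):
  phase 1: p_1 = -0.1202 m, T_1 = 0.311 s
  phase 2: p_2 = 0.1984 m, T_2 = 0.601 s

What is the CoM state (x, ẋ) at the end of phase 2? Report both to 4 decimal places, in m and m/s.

x = 0.5580, ẋ = 1.5588

phase 1: p=-0.1202, T=0.311, ωT=1.240081, cosh=1.872628, sinh=1.583267; start (x,ẋ)=(-0.107700, 0.396600) → end (x,ẋ)=(0.060685, 0.821598)
phase 2: p=0.1984, T=0.601, ωT=2.396427, cosh=5.537454, sinh=5.446411; start (x,ẋ)=(0.060685, 0.821598) → end (x,ẋ)=(0.558034, 1.558799)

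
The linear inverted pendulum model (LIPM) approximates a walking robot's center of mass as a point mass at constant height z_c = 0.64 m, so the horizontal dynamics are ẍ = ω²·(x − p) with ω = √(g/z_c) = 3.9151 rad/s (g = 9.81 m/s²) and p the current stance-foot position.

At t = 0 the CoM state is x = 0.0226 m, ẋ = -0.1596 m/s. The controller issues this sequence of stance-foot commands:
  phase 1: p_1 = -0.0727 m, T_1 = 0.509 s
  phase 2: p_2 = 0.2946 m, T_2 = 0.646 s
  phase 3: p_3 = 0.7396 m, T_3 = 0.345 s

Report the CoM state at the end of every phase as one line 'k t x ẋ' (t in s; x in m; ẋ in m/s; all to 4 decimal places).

phase 1: p=-0.0727, T=0.509, ωT=1.992786, cosh=3.736129, sinh=3.599814; start (x,ẋ)=(0.022600, -0.159600) → end (x,ẋ)=(0.136606, 0.746837)
phase 2: p=0.2946, T=0.646, ωT=2.529155, cosh=6.311312, sinh=6.231586; start (x,ẋ)=(0.136606, 0.746837) → end (x,ẋ)=(0.486174, 0.858891)
phase 3: p=0.7396, T=0.345, ωT=1.350709, cosh=2.059610, sinh=1.800553; start (x,ẋ)=(0.486174, 0.858891) → end (x,ẋ)=(0.612646, -0.017504)

1 0.5090 0.1366 0.7468
2 1.1550 0.4862 0.8589
3 1.5000 0.6126 -0.0175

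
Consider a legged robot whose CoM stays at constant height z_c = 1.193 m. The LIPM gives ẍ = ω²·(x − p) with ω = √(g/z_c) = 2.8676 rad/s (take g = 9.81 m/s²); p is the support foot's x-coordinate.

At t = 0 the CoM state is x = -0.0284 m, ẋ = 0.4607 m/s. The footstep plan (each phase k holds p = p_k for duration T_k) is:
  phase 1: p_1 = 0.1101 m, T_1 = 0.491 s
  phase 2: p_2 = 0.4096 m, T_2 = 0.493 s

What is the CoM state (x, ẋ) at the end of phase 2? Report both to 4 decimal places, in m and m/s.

phase 1: p=0.1101, T=0.491, ωT=1.407992, cosh=2.166186, sinh=1.921552; start (x,ẋ)=(-0.028400, 0.460700) → end (x,ẋ)=(0.118794, 0.234793)
phase 2: p=0.4096, T=0.493, ωT=1.413727, cosh=2.177242, sinh=1.934007; start (x,ẋ)=(0.118794, 0.234793) → end (x,ẋ)=(-0.065202, -1.101596)

x = -0.0652, ẋ = -1.1016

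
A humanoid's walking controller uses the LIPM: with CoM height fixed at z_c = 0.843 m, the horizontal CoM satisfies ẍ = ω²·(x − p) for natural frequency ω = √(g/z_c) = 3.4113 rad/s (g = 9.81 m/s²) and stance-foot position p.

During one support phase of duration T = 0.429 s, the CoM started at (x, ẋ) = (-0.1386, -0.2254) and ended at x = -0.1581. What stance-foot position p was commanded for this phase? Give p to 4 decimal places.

ωT = 3.4113·0.429 = 1.463448; cosh(ωT) = 2.276134, sinh(ωT) = 2.044697
x(T) = p + (x₀−p)·cosh(ωT) + (ẋ₀/ω)·sinh(ωT) ⇒ p·(1 − cosh) = x(T) − x₀·cosh − (ẋ₀/ω)·sinh
numerator   = -0.1581 − (-0.1386)·2.276134 − (-0.2254/3.4113)·2.044697 = 0.292475
denominator = 1 − 2.276134 = -1.276134
p = 0.292475 / -1.276134 = -0.2292

p = -0.2292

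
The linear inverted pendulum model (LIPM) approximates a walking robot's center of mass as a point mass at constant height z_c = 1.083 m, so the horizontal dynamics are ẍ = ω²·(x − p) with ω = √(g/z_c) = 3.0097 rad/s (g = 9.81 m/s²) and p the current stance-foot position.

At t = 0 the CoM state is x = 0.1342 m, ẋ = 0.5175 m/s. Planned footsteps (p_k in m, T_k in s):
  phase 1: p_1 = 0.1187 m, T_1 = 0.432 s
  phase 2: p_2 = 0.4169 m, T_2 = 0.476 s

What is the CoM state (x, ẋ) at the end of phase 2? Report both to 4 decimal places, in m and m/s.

phase 1: p=0.1187, T=0.432, ωT=1.300190, cosh=1.971238, sinh=1.698758; start (x,ẋ)=(0.134200, 0.517500) → end (x,ẋ)=(0.441345, 1.099363)
phase 2: p=0.4169, T=0.476, ωT=1.432617, cosh=2.214167, sinh=1.975483; start (x,ẋ)=(0.441345, 1.099363) → end (x,ẋ)=(1.192618, 2.579516)

x = 1.1926, ẋ = 2.5795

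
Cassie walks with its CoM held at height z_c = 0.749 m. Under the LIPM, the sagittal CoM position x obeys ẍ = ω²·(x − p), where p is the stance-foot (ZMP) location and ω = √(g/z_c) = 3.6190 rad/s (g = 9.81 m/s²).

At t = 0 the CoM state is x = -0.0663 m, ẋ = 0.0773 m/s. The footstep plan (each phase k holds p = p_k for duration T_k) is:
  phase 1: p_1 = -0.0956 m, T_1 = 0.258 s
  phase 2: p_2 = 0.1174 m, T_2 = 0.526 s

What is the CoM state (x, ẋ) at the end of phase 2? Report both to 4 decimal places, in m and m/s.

phase 1: p=-0.0956, T=0.258, ωT=0.933702, cosh=1.468503, sinh=1.075407; start (x,ẋ)=(-0.066300, 0.077300) → end (x,ẋ)=(-0.029603, 0.227548)
phase 2: p=0.1174, T=0.526, ωT=1.903594, cosh=3.429499, sinh=3.280467; start (x,ẋ)=(-0.029603, 0.227548) → end (x,ẋ)=(-0.180483, -0.964843)

x = -0.1805, ẋ = -0.9648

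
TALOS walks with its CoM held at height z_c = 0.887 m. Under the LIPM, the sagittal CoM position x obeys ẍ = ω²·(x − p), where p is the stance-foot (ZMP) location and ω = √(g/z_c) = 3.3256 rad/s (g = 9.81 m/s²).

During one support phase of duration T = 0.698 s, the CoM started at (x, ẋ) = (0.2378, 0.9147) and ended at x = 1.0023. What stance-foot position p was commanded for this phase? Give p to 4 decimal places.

ωT = 3.3256·0.698 = 2.321269; cosh(ωT) = 5.143371, sinh(ωT) = 5.045222
x(T) = p + (x₀−p)·cosh(ωT) + (ẋ₀/ω)·sinh(ωT) ⇒ p·(1 − cosh) = x(T) − x₀·cosh − (ẋ₀/ω)·sinh
numerator   = 1.0023 − (0.2378)·5.143371 − (0.9147/3.3256)·5.045222 = -1.608473
denominator = 1 − 5.143371 = -4.143371
p = -1.608473 / -4.143371 = 0.3882

p = 0.3882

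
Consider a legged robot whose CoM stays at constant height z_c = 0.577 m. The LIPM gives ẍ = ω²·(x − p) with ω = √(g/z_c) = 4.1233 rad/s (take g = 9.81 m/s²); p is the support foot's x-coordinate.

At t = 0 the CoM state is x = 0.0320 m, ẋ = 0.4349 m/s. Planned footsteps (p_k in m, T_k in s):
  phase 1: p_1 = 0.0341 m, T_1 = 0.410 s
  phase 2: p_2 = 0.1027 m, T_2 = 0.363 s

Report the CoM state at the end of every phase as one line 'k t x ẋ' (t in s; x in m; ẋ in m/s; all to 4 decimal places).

phase 1: p=0.0341, T=0.410, ωT=1.690553, cosh=2.803448, sinh=2.619030; start (x,ẋ)=(0.032000, 0.434900) → end (x,ẋ)=(0.304452, 1.196542)
phase 2: p=0.1027, T=0.363, ωT=1.496758, cosh=2.345519, sinh=2.121664; start (x,ẋ)=(0.304452, 1.196542) → end (x,ẋ)=(1.191599, 4.571487)

1 0.4100 0.3045 1.1965
2 0.7730 1.1916 4.5715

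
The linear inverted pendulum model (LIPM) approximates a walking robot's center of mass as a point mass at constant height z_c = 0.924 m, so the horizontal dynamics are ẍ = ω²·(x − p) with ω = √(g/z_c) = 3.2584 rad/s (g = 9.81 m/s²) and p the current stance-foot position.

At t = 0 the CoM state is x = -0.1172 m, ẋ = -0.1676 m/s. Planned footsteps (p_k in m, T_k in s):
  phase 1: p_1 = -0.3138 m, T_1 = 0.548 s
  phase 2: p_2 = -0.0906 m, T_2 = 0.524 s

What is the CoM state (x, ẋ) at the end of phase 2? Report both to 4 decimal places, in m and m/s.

x = 1.6643, ẋ = 5.8256

phase 1: p=-0.3138, T=0.548, ωT=1.785603, cosh=3.065436, sinh=2.897740; start (x,ẋ)=(-0.117200, -0.167600) → end (x,ẋ)=(0.139816, 1.342529)
phase 2: p=-0.0906, T=0.524, ωT=1.707402, cosh=2.847975, sinh=2.666639; start (x,ẋ)=(0.139816, 1.342529) → end (x,ẋ)=(1.664329, 5.825566)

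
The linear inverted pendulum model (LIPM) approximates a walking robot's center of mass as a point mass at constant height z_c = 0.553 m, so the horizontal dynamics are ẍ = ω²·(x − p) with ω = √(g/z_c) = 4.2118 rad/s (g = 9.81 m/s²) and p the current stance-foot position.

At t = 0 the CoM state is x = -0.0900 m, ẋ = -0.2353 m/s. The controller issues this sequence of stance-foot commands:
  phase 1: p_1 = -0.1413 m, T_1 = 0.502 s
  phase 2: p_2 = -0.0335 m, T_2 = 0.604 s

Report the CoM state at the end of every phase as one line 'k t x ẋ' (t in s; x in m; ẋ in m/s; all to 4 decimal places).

phase 1: p=-0.1413, T=0.502, ωT=2.114324, cosh=4.202348, sinh=4.081633; start (x,ẋ)=(-0.090000, -0.235300) → end (x,ẋ)=(-0.153748, -0.106913)
phase 2: p=-0.0335, T=0.604, ωT=2.543927, cosh=6.404061, sinh=6.325504; start (x,ẋ)=(-0.153748, -0.106913) → end (x,ẋ)=(-0.964140, -3.888283)

1 0.5020 -0.1537 -0.1069
2 1.1060 -0.9641 -3.8883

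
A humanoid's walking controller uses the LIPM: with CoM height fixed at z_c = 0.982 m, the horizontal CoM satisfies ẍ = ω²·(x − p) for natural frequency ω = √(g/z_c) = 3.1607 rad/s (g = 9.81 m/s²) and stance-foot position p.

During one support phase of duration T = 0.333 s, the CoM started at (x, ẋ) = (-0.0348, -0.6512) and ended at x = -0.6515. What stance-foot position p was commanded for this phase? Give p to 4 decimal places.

p = 0.5543

ωT = 3.1607·0.333 = 1.052513; cosh(ωT) = 1.606951, sinh(ωT) = 1.257891
x(T) = p + (x₀−p)·cosh(ωT) + (ẋ₀/ω)·sinh(ωT) ⇒ p·(1 − cosh) = x(T) − x₀·cosh − (ẋ₀/ω)·sinh
numerator   = -0.6515 − (-0.0348)·1.606951 − (-0.6512/3.1607)·1.257891 = -0.336414
denominator = 1 − 1.606951 = -0.606951
p = -0.336414 / -0.606951 = 0.5543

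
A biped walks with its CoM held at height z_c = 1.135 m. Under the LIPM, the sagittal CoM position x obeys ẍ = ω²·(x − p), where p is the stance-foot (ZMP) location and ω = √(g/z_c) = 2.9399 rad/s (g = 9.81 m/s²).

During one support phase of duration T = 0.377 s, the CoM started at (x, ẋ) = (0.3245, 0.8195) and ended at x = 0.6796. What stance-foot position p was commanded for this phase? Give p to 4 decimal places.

p = 0.3556

ωT = 2.9399·0.377 = 1.108342; cosh(ωT) = 1.679719, sinh(ωT) = 1.349613
x(T) = p + (x₀−p)·cosh(ωT) + (ẋ₀/ω)·sinh(ωT) ⇒ p·(1 − cosh) = x(T) − x₀·cosh − (ẋ₀/ω)·sinh
numerator   = 0.6796 − (0.3245)·1.679719 − (0.8195/2.9399)·1.349613 = -0.241675
denominator = 1 − 1.679719 = -0.679719
p = -0.241675 / -0.679719 = 0.3556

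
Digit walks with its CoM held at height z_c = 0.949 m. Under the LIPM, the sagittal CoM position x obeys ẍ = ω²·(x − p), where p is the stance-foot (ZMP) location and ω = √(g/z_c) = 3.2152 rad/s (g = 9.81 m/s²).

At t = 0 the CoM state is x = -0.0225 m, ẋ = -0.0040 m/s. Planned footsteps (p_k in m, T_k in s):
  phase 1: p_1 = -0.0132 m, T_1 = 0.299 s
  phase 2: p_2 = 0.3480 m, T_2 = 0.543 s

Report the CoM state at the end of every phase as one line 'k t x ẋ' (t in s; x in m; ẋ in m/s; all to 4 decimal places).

phase 1: p=-0.0132, T=0.299, ωT=0.961345, cosh=1.498795, sinh=1.116416; start (x,ẋ)=(-0.022500, -0.004000) → end (x,ẋ)=(-0.028528, -0.039378)
phase 2: p=0.3480, T=0.543, ωT=1.745854, cosh=2.952644, sinh=2.778148; start (x,ẋ)=(-0.028528, -0.039378) → end (x,ẋ)=(-0.797777, -3.479526)

1 0.2990 -0.0285 -0.0394
2 0.8420 -0.7978 -3.4795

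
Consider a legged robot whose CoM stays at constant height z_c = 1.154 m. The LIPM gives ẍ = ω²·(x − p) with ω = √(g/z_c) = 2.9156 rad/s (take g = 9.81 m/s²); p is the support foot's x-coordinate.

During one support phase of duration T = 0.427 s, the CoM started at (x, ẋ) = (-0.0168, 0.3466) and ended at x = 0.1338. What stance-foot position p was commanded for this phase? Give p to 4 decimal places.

ωT = 2.9156·0.427 = 1.244961; cosh(ωT) = 1.880376, sinh(ωT) = 1.592424
x(T) = p + (x₀−p)·cosh(ωT) + (ẋ₀/ω)·sinh(ωT) ⇒ p·(1 − cosh) = x(T) − x₀·cosh − (ẋ₀/ω)·sinh
numerator   = 0.1338 − (-0.0168)·1.880376 − (0.3466/2.9156)·1.592424 = -0.023913
denominator = 1 − 1.880376 = -0.880376
p = -0.023913 / -0.880376 = 0.0272

p = 0.0272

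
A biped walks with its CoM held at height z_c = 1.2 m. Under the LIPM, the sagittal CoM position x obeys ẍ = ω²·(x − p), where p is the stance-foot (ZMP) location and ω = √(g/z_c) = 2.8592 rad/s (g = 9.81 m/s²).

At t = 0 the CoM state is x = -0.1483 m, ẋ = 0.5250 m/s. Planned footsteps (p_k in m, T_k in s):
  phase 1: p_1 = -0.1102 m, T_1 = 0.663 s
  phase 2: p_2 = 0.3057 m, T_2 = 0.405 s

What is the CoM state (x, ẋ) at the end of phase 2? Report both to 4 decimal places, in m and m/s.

x = 1.1151, ẋ = 2.7175

phase 1: p=-0.1102, T=0.663, ωT=1.895650, cosh=3.403546, sinh=3.253325; start (x,ẋ)=(-0.148300, 0.525000) → end (x,ẋ)=(0.357493, 1.432459)
phase 2: p=0.3057, T=0.405, ωT=1.157976, cosh=1.748802, sinh=1.434681; start (x,ẋ)=(0.357493, 1.432459) → end (x,ẋ)=(1.115051, 2.717546)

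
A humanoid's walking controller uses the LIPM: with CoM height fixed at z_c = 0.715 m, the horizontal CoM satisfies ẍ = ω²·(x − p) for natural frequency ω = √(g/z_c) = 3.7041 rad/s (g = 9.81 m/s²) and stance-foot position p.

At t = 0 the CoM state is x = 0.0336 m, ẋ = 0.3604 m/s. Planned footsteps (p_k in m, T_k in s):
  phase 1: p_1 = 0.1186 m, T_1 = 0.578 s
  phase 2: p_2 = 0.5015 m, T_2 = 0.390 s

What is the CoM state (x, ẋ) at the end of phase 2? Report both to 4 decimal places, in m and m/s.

x = -0.1361, ẋ = -2.0087

phase 1: p=0.1186, T=0.578, ωT=2.140970, cosh=4.312613, sinh=4.195072; start (x,ẋ)=(0.033600, 0.360400) → end (x,ẋ)=(0.160198, 0.233454)
phase 2: p=0.5015, T=0.390, ωT=1.444599, cosh=2.237996, sinh=2.002155; start (x,ẋ)=(0.160198, 0.233454) → end (x,ẋ)=(-0.136145, -2.008688)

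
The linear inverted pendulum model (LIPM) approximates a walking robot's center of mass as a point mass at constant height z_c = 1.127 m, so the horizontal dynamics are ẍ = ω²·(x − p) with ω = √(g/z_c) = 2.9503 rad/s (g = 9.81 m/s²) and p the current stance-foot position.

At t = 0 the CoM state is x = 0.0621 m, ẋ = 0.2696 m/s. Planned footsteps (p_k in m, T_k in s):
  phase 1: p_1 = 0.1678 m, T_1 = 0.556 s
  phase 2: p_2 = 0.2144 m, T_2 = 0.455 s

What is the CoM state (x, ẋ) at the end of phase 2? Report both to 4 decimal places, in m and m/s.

phase 1: p=0.1678, T=0.556, ωT=1.640367, cosh=2.675485, sinh=2.481576; start (x,ẋ)=(0.062100, 0.269600) → end (x,ẋ)=(0.111769, -0.052561)
phase 2: p=0.2144, T=0.455, ωT=1.342386, cosh=2.044695, sinh=1.783474; start (x,ẋ)=(0.111769, -0.052561) → end (x,ẋ)=(-0.027222, -0.647492)

x = -0.0272, ẋ = -0.6475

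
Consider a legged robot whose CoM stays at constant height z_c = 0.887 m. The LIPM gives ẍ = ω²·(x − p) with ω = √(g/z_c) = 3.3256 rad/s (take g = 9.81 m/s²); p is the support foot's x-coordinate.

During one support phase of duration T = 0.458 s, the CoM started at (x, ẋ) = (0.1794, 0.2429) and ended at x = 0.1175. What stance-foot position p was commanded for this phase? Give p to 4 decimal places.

p = 0.3373

ωT = 3.3256·0.458 = 1.523125; cosh(ωT) = 2.402282, sinh(ωT) = 2.184253
x(T) = p + (x₀−p)·cosh(ωT) + (ẋ₀/ω)·sinh(ωT) ⇒ p·(1 − cosh) = x(T) − x₀·cosh − (ẋ₀/ω)·sinh
numerator   = 0.1175 − (0.1794)·2.402282 − (0.2429/3.3256)·2.184253 = -0.473006
denominator = 1 − 2.402282 = -1.402282
p = -0.473006 / -1.402282 = 0.3373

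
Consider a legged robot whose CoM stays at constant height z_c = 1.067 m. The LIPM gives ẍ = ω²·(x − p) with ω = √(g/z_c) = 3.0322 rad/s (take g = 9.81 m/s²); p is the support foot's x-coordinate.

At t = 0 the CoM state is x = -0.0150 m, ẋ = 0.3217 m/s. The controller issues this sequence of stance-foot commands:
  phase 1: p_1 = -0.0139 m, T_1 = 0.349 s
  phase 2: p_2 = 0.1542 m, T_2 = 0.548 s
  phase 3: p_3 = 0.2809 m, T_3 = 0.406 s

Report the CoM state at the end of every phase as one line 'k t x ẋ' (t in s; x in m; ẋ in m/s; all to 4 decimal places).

1 0.3490 0.1188 0.5151
2 0.8970 0.4888 1.1327
3 1.3030 1.2524 3.0924

phase 1: p=-0.0139, T=0.349, ωT=1.058238, cosh=1.614178, sinh=1.267111; start (x,ẋ)=(-0.015000, 0.321700) → end (x,ẋ)=(0.118758, 0.515055)
phase 2: p=0.1542, T=0.548, ωT=1.661646, cosh=2.728900, sinh=2.539073; start (x,ẋ)=(0.118758, 0.515055) → end (x,ẋ)=(0.488774, 1.132666)
phase 3: p=0.2809, T=0.406, ωT=1.231073, cosh=1.858441, sinh=1.566462; start (x,ẋ)=(0.488774, 1.132666) → end (x,ẋ)=(1.252367, 3.092357)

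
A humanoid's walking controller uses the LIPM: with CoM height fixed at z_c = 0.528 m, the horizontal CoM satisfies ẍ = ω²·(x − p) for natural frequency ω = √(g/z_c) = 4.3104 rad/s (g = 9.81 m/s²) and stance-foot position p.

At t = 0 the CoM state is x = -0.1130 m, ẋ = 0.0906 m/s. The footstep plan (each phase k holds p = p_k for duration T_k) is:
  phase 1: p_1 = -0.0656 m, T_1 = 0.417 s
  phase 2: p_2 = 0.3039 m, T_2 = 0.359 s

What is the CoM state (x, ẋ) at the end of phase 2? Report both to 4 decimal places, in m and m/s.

phase 1: p=-0.0656, T=0.417, ωT=1.797437, cosh=3.099942, sinh=2.934219; start (x,ẋ)=(-0.113000, 0.090600) → end (x,ẋ)=(-0.150863, -0.318644)
phase 2: p=0.3039, T=0.359, ωT=1.547434, cosh=2.456094, sinh=2.243300; start (x,ẋ)=(-0.150863, -0.318644) → end (x,ẋ)=(-0.978876, -5.179962)

x = -0.9789, ẋ = -5.1800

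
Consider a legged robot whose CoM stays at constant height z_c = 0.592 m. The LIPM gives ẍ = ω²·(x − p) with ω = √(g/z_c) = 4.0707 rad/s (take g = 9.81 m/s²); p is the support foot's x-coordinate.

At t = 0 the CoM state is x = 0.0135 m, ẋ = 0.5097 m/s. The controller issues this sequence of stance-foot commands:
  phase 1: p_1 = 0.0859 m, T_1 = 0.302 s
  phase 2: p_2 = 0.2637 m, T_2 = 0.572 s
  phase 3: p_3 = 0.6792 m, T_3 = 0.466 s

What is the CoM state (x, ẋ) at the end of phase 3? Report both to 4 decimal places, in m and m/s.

x = -0.6439, ẋ = -5.1182

phase 1: p=0.0859, T=0.302, ωT=1.229351, cosh=1.855747, sinh=1.563265; start (x,ẋ)=(0.013500, 0.509700) → end (x,ẋ)=(0.147283, 0.485151)
phase 2: p=0.2637, T=0.572, ωT=2.328440, cosh=5.179686, sinh=5.082238; start (x,ẋ)=(0.147283, 0.485151) → end (x,ẋ)=(0.266405, 0.104468)
phase 3: p=0.6792, T=0.466, ωT=1.896946, cosh=3.407767, sinh=3.257741; start (x,ẋ)=(0.266405, 0.104468) → end (x,ẋ)=(-0.643905, -5.118193)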